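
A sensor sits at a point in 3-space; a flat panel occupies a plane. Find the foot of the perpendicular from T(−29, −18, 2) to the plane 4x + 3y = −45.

(-9, -3, 2)

The perpendicular from T has direction n = (4, 3, 0): r = (−29, −18, 2) + μ(4, 3, 0).
Substitute into the plane: n·(T + μn) = -45 gives -170 + 25μ = -45, so μ = 5.
Foot = (−29, −18, 2) + 5·(4, 3, 0) = (−9, −3, 2).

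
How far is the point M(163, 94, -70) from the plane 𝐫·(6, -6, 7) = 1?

7

d = |6·163 + (-6)·94 + 7·(-70) − 1| / √(36 + 36 + 49) = |-77| / 11 = 7.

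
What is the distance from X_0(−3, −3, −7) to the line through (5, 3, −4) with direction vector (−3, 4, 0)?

√109

Direction vector d = (−3, 4, 0).
AP = (−8, −6, −3), and AP × d = (12, 9, −50).
|AP × d|² = 2725 and |d|² = 25, so the distance is √(2725/25) = √109.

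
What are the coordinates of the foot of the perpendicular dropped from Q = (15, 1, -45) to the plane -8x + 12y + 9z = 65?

(-1, 25, -27)

The perpendicular from Q has direction n = (-8, 12, 9): r = (15, 1, -45) + μ(-8, 12, 9).
Substitute into the plane: n·(Q + μn) = 65 gives -513 + 289μ = 65, so μ = 2.
Foot = (15, 1, -45) + 2·(-8, 12, 9) = (-1, 25, -27).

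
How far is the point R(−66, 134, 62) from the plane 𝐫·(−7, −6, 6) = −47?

Normal vector n = (−7, −6, 6), and n·(−66, 134, 62) − (−47) = 77.
|n| = √(49 + 36 + 36) = 11, so the distance is |77|/11 = 7.

7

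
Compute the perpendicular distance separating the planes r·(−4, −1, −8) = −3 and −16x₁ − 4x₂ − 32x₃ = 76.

Divide the second equation by 4 to match normals: −4x₁ − x₂ − 8x₃ = 19.
Both planes have normal n = (−4, −1, −8), |n| = 9. Any point on the first plane is at distance |19 − (-3)|/|n| = 22/9 from the second.

22/9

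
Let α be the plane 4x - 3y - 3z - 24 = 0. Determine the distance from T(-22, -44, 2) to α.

Normal vector n = (4, -3, -3), and n·(-22, -44, 2) - 24 = 14.
|n| = √(16 + 9 + 9) = √34, so the distance is |14|/√34 = 7√34/17.

7√34/17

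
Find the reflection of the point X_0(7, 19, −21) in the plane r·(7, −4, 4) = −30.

(21, 11, -13)

With n = (7, −4, 4), the signed offset is (n·X_0 − (-30))/|n|² = -81/81 = -1.
X_0' = X_0 − 2t·n = (7, 19, −21) − (-2)·(7, −4, 4) = (21, 11, −13).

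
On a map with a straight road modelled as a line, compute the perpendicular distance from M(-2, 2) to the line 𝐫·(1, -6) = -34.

The normal to the line is n = (1, -6) with |n| = √37.
|n·M − (-34)| = |-14 − (-34)| = 20, so the distance is 20/√37 = 20√37/37.

20/√37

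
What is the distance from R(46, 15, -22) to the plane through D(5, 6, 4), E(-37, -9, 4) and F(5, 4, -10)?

DE = (-42, -15, 0) and DF = (0, -2, -14), so a normal is n = DE × DF = (210, -588, 84).
n = (210, -588, 84); n·P − (-2142) = 1134; |n| = 630; distance = 1134/630 = 9/5.

9/5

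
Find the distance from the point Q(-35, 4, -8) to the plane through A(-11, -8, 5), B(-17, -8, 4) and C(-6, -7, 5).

AB = (-6, 0, -1) and AC = (5, 1, 0), so a normal is n = AB × AC = (1, -5, -6).
n = (1, -5, -6); n·P − (-1) = -6; |n| = √62; distance = 6/√62 = 3√62/31.

3√62/31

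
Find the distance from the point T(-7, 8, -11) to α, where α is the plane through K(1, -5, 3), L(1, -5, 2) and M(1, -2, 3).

KL = (0, 0, -1) and KM = (0, 3, 0), so a normal is n = KL × KM = (3, 0, 0).
Then n·(-7, 8, -11) - 3 = -24.
|n| = √(9 + 0 + 0) = 3, so the distance is |-24|/3 = 8.

8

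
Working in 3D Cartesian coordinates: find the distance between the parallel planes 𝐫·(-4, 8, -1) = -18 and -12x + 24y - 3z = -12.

Divide the second equation by 3 to match normals: -4x + 8y - z = -4.
Both planes have normal n = (-4, 8, -1), |n| = 9. Any point on the first plane is at distance |(-4) − (-18)|/|n| = 14/9 from the second.

14/9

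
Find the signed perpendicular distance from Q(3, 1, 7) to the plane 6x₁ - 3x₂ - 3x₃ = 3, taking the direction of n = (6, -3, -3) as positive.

n·Q − 3 = -9.
|n| = 3√6, so the signed distance is -3/√6.

-3/√6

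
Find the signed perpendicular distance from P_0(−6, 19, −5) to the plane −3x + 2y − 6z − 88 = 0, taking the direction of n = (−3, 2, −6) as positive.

-2/7

n·P_0 − 88 = -2.
|n| = 7, so the signed distance is -2/7.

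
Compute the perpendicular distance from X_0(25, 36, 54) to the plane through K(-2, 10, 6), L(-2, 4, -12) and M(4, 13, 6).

KL = (0, -6, -18) and KM = (6, 3, 0), so a normal is n = KL × KM = (54, -108, 36).
Then n·(25, 36, 54) - (-972) = 378.
|n| = √(2916 + 11664 + 1296) = 126, so the distance is |378|/126 = 3.

3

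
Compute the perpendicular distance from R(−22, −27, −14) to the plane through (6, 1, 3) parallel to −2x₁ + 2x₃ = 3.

11√2/2

Parallel planes share the normal n = (−2, 0, 2); since (6, 1, 3) lies on the plane, its equation is −2x₁ + 2x₃ = -6.
n = (−2, 0, 2); n·P − (-6) = 22; |n| = 2√2; distance = 22/(2√2) = 11/√2.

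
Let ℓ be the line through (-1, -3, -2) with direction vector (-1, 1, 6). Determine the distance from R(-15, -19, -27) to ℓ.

√469

Direction vector d = (-1, 1, 6).
AP = (-14, -16, -25), and AP × d = (-71, 109, -30).
|AP × d|² = 17822 and |d|² = 38, so the distance is √(17822/38) = √469.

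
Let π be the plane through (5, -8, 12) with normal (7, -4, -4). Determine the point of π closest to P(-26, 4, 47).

(9, -16, 27)

The perpendicular from P has direction n = (7, -4, -4): r = (-26, 4, 47) + μ(7, -4, -4).
Substitute into the plane: n·(P + μn) = 19 gives -386 + 81μ = 19, so μ = 5.
Foot = (-26, 4, 47) + 5·(7, -4, -4) = (9, -16, 27).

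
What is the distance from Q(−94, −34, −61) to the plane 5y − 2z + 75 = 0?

d = |5·(-34) + (-2)·(-61) − (-75)| / √(0 + 25 + 4) = |27| / √29 = 27√29/29.

27/√29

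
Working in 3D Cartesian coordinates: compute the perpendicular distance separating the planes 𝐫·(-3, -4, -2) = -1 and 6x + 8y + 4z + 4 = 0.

3√29/29

Divide the second equation by -2 to match normals: -3x - 4y - 2z = 2.
Both planes have normal n = (-3, -4, -2), |n| = √29. Any point on the first plane is at distance |2 − (-1)|/|n| = 3/√29 from the second.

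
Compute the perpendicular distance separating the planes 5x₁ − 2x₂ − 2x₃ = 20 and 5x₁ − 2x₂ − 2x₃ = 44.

Both planes have normal n = (5, −2, −2), |n| = √33. Any point on the first plane is at distance |44 − 20|/|n| = 24/√33 from the second.

24/√33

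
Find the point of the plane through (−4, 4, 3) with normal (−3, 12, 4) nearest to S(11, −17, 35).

(8, -5, 39)

n = (−3, 12, 4), |n|² = 169, and n·S − 72 = -169.
t = -169/169 = -1, so the foot is S − t·n = (11, −17, 35) − (-1)·(−3, 12, 4) = (8, −5, 39).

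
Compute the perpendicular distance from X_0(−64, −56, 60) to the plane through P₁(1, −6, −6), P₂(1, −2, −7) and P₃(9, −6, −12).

P₁P₂ = (0, 4, −1) and P₁P₃ = (8, 0, −6), so a normal is n = P₁P₂ × P₁P₃ = (−24, −8, −32).
Then n·(−64, −56, 60) − 216 = −152.
|n| = √(576 + 64 + 1024) = 8√26, so the distance is |-152|/(8√26) = 19/√26.

19√26/26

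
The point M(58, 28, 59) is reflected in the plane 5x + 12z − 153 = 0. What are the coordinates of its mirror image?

n = (5, 0, 12), |n|² = 169, n·M − 153 = 845, so t = 845/169 = 5.
Foot F = M − 5·n = (33, 28, −1); the reflection is 2F − M = (8, 28, −61).

(8, 28, -61)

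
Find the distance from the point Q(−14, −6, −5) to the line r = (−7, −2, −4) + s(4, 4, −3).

5

Direction vector d = (4, 4, −3).
AP = (−7, −4, −1); AP·d = -41, |AP|² = 66, |d|² = 41.
distance² = |AP|² − (AP·d)²/|d|² = 66 − 1681/41 = 25, so the distance is 5.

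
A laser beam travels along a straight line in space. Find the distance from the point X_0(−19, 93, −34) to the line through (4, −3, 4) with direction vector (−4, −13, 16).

Direction vector d = (−4, −13, 16).
AP = (−23, 96, −38); AP·d = -1764, |AP|² = 11189, |d|² = 441.
distance² = |AP|² − (AP·d)²/|d|² = 11189 − 3111696/441 = 4133, so the distance is √4133.

√4133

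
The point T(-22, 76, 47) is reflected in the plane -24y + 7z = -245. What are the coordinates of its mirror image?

n = (0, -24, 7), |n|² = 625, n·T − (-245) = -1250, so t = -1250/625 = -2.
Foot F = T − (-2)·n = (-22, 28, 61); the reflection is 2F − T = (-22, -20, 75).

(-22, -20, 75)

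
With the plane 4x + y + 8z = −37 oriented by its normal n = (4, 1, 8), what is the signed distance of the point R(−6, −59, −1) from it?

n·R − (-37) = -54.
|n| = 9, so the signed distance is -54/9 = -6.

-6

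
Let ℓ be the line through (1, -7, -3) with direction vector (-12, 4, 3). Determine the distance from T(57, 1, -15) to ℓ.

Direction vector d = (-12, 4, 3).
AP = (56, 8, -12); AP·d = -676, |AP|² = 3344, |d|² = 169.
distance² = |AP|² − (AP·d)²/|d|² = 3344 − 456976/169 = 640, so the distance is 8√10.

8√10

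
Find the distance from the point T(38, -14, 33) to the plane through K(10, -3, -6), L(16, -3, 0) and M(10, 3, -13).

1

KL = (6, 0, 6) and KM = (0, 6, -7), so a normal is n = KL × KM = (-36, 42, 36).
n = (-36, 42, 36); n·P − (-702) = -66; |n| = 66; distance = 66/66 = 1.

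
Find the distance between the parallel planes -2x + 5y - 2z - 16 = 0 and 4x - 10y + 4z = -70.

Divide the second equation by -2 to match normals: -2x + 5y - 2z = 35.
Both planes have normal n = (-2, 5, -2), |n| = √33. Any point on the first plane is at distance |35 − 16|/|n| = 19/√33 = 19√33/33 from the second.

19√33/33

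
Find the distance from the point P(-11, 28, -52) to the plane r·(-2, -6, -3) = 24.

d = |(-2)·(-11) + (-6)·28 + (-3)·(-52) − 24| / √(4 + 36 + 9) = |-14| / 7 = 2.

2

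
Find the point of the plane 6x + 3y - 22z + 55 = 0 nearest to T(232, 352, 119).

n = (6, 3, -22), |n|² = 529, and n·T − (-55) = -115.
t = -115/529 = -5/23, so the foot is T − t·n = (232, 352, 119) − (-5/23)·(6, 3, -22) = (5366/23, 8111/23, 2627/23).

(5366/23, 8111/23, 2627/23)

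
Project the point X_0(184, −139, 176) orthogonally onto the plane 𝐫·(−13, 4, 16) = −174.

n = (−13, 4, 16), |n|² = 441, and n·X_0 − (-174) = 42.
t = 42/441 = 2/21, so the foot is X_0 − t·n = (184, −139, 176) − (2/21)·(−13, 4, 16) = (3890/21, −2927/21, 3664/21).

(3890/21, -2927/21, 3664/21)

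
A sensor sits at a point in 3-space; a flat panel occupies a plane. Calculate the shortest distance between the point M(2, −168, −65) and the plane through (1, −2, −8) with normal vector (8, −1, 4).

6

The plane has equation n·(r − (1, −2, −8)) = 0, i.e. n·r = -22.
d = |8·2 + (-1)·(-168) + 4·(-65) − (-22)| / √(64 + 1 + 16) = |-54| / 9 = 6.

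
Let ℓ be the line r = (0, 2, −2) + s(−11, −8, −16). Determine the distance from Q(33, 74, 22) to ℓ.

24√5

Direction vector d = (−11, −8, −16).
AP = (33, 72, 24); AP·d = -1323, |AP|² = 6849, |d|² = 441.
distance² = |AP|² − (AP·d)²/|d|² = 6849 − 1750329/441 = 2880, so the distance is 24√5.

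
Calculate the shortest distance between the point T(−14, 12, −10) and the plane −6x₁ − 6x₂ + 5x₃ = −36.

2/√97

n = (−6, −6, 5); n·P − (-36) = -2; |n| = √97; distance = 2/√97.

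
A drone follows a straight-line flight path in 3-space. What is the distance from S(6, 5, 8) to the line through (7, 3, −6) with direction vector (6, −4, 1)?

Direction vector d = (6, −4, 1).
AP = (−1, 2, 14), and AP × d = (58, 85, −8).
|AP × d|² = 10653 and |d|² = 53, so the distance is √(10653/53) = √201.

√201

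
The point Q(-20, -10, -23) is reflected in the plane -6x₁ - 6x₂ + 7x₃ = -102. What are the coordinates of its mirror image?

(-8, 2, -37)

n = (-6, -6, 7), |n|² = 121, n·Q − (-102) = 121, so t = 121/121 = 1.
Foot F = Q − 1·n = (-14, -4, -30); the reflection is 2F − Q = (-8, 2, -37).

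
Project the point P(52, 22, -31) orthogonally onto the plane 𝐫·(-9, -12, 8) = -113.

(25, -14, -7)

n = (-9, -12, 8), |n|² = 289, and n·P − (-113) = -867.
t = -867/289 = -3, so the foot is P − t·n = (52, 22, -31) − (-3)·(-9, -12, 8) = (25, -14, -7).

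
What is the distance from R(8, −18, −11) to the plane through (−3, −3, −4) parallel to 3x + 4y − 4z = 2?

1/√41

Parallel planes share the normal n = (3, 4, −4); since (−3, −3, −4) lies on the plane, its equation is 3x + 4y − 4z = -5.
Then n·(8, −18, −11) − (−5) = 1.
|n| = √(9 + 16 + 16) = √41, so the distance is |1|/√41 = √41/41.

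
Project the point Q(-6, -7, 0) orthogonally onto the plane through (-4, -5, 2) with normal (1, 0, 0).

n = (1, 0, 0), |n|² = 1, and n·Q − (-4) = -2.
t = -2/1 = -2, so the foot is Q − t·n = (-6, -7, 0) − (-2)·(1, 0, 0) = (-4, -7, 0).

(-4, -7, 0)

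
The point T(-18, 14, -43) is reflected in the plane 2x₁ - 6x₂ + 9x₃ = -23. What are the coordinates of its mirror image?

With n = (2, -6, 9), the signed offset is (n·T − (-23))/|n|² = -484/121 = -4.
T' = T − 2t·n = (-18, 14, -43) − (-8)·(2, -6, 9) = (-2, -34, 29).

(-2, -34, 29)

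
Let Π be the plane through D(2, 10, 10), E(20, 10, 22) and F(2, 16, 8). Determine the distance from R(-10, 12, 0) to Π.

DE = (18, 0, 12) and DF = (0, 6, -2), so a normal is n = DE × DF = (-72, 36, 108).
n = (-72, 36, 108); n·P − 1296 = -144; |n| = 36√14; distance = 144/(36√14) = 4/√14.

2√14/7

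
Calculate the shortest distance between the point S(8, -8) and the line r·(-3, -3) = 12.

2√2

d = |(-3)·8 + (-3)·(-8) − 12| / √(9 + 9) = |-12|/(3√2) = 2√2.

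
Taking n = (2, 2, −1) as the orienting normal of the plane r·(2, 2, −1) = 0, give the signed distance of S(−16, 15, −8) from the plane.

n·S − 0 = 6.
|n| = 3, so the signed distance is 6/3 = 2.

2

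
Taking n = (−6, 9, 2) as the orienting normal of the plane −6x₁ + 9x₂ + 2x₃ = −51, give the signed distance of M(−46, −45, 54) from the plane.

30/11

n·M − (-51) = 30.
|n| = 11, so the signed distance is 30/11.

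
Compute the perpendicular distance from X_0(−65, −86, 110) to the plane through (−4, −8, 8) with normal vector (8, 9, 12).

The plane has equation n·(r − (−4, −8, 8)) = 0, i.e. n·r = -8.
d = |8·(-65) + 9·(-86) + 12·110 − (-8)| / √(64 + 81 + 144) = |34| / 17 = 2.

2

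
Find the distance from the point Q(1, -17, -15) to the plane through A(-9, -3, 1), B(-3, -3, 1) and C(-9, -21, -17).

√2

AB = (6, 0, 0) and AC = (0, -18, -18), so a normal is n = AB × AC = (0, 108, -108).
d = |108·(-17) + (-108)·(-15) − (-432)| / √(0 + 11664 + 11664) = |216| / (108√2) = √2.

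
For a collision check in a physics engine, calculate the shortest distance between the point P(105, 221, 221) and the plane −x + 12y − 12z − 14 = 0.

d = |(-1)·105 + 12·221 + (-12)·221 − 14| / √(1 + 144 + 144) = |-119| / 17 = 7.

7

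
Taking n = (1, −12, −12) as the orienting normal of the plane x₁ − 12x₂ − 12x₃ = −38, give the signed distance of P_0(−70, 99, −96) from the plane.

n·P_0 − (-38) = -68.
|n| = 17, so the signed distance is -68/17 = -4.

-4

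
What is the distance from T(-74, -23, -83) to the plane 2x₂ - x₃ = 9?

28/√5

Normal vector n = (0, 2, -1), and n·(-74, -23, -83) - 9 = 28.
|n| = √(0 + 4 + 1) = √5, so the distance is |28|/√5 = 28√5/5.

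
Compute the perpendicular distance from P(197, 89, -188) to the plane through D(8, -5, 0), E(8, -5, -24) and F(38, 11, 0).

DE = (0, 0, -24) and DF = (30, 16, 0), so a normal is n = DE × DF = (384, -720, 0).
Then n·(197, 89, -188) - 6672 = 4896.
|n| = √(147456 + 518400 + 0) = 816, so the distance is |4896|/816 = 6.

6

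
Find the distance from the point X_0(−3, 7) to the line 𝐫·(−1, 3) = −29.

53/√10

d = |(-1)·(-3) + 3·7 − (-29)| / √(1 + 9) = |53|/√10 = 53/√10.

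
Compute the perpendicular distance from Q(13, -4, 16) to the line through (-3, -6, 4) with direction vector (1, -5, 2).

√374

Direction vector d = (1, -5, 2).
AP = (16, 2, 12); AP·d = 30, |AP|² = 404, |d|² = 30.
distance² = |AP|² − (AP·d)²/|d|² = 404 − 900/30 = 374, so the distance is √374.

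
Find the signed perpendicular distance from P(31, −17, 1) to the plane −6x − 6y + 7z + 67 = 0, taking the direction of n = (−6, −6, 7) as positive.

n·P − (-67) = -10.
|n| = 11, so the signed distance is -10/11.

-10/11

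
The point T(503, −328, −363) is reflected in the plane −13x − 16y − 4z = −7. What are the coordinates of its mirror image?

(10771/21, -6632/21, -7559/21)

n = (−13, −16, −4), |n|² = 441, n·T − (-7) = 168, so t = 168/441 = 8/21.
Foot F = T − (8/21)·n = (10667/21, −6760/21, −7591/21); the reflection is 2F − T = (10771/21, −6632/21, −7559/21).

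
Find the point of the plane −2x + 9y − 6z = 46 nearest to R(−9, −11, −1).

The perpendicular from R has direction n = (−2, 9, −6): r = (−9, −11, −1) + μ(−2, 9, −6).
Substitute into the plane: n·(R + μn) = 46 gives -75 + 121μ = 46, so μ = 1.
Foot = (−9, −11, −1) + 1·(−2, 9, −6) = (−11, −2, −7).

(-11, -2, -7)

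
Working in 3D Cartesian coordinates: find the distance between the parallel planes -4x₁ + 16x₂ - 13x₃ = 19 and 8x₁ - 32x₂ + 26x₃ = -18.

10/21

Divide the second equation by -2 to match normals: -4x₁ + 16x₂ - 13x₃ = 9.
Both planes have normal n = (-4, 16, -13), |n| = 21. Any point on the first plane is at distance |9 − 19|/|n| = 10/21 from the second.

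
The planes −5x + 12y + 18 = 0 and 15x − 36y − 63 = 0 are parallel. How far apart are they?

Divide the second equation by -3 to match normals: −5x + 12y = -21.
With common normal n = (−5, 12, 0) (|n| = 13), the distance is |(-18) − (-21)|/|n| = 3/13.

3/13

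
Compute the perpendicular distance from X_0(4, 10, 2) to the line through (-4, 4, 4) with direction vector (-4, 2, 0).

2√21

Direction vector d = (-4, 2, 0).
AP = (8, 6, -2), and AP × d = (4, 8, 40).
|AP × d|² = 1680 and |d|² = 20, so the distance is √(1680/20) = √84 = 2√21.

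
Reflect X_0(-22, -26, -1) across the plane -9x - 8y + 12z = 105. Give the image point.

(-4, -10, -25)

With n = (-9, -8, 12), the signed offset is (n·X_0 − 105)/|n|² = 289/289 = 1.
X_0' = X_0 − 2t·n = (-22, -26, -1) − 2·(-9, -8, 12) = (-4, -10, -25).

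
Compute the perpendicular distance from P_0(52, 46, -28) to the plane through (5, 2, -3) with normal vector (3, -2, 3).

The plane has equation n·(r − (5, 2, -3)) = 0, i.e. n·r = 2.
Then n·(52, 46, -28) - 2 = -22.
|n| = √(9 + 4 + 9) = √22, so the distance is |-22|/√22 = √22.

√22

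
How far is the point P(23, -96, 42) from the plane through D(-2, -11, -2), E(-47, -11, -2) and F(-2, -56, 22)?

DE = (-45, 0, 0) and DF = (0, -45, 24), so a normal is n = DE × DF = (0, 1080, 2025).
Then n·(23, -96, 42) - (-15930) = -2700.
|n| = √(0 + 1166400 + 4100625) = 2295, so the distance is |-2700|/2295 = 20/17.

20/17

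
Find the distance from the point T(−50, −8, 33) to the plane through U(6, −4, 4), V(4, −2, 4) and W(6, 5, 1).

UV = (−2, 2, 0) and UW = (0, 9, −3), so a normal is n = UV × UW = (−6, −6, −18).
n = (−6, −6, −18); n·P − (-84) = -162; |n| = 6√11; distance = 162/(6√11) = 27/√11.

27/√11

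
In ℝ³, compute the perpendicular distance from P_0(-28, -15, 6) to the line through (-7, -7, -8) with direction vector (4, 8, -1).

√377

Direction vector d = (4, 8, -1).
AP = (-21, -8, 14), and AP × d = (-104, 35, -136).
|AP × d|² = 30537 and |d|² = 81, so the distance is √(30537/81) = √377.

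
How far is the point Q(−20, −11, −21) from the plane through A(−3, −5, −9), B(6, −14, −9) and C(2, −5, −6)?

9√43/43

AB = (9, −9, 0) and AC = (5, 0, 3), so a normal is n = AB × AC = (−27, −27, 45).
d = |(-27)·(-20) + (-27)·(-11) + 45·(-21) − (-189)| / √(729 + 729 + 2025) = |81| / (9√43) = 9√43/43.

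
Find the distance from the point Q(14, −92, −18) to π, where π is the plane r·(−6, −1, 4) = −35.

d = |(-6)·14 + (-1)·(-92) + 4·(-18) − (-35)| / √(36 + 1 + 16) = |-29| / √53 = 29√53/53.

29/√53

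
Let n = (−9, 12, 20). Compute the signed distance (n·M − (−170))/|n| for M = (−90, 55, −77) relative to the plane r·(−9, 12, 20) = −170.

4

n·M − (-170) = 100.
|n| = 25, so the signed distance is 100/25 = 4.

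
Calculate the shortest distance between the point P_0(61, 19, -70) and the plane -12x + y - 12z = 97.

30/17

d = |(-12)·61 + 1·19 + (-12)·(-70) − 97| / √(144 + 1 + 144) = |30| / 17 = 30/17.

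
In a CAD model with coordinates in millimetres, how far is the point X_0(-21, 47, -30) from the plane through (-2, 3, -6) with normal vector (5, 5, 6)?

19√86/86

The plane has equation n·(r − (-2, 3, -6)) = 0, i.e. n·r = -31.
Then n·(-21, 47, -30) - (-31) = -19.
|n| = √(25 + 25 + 36) = √86, so the distance is |-19|/√86 = 19/√86.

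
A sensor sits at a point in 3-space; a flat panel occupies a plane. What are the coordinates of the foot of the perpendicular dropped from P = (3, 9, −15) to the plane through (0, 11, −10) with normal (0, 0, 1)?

n = (0, 0, 1), |n|² = 1, and n·P − (-10) = -5.
t = -5/1 = -5, so the foot is P − t·n = (3, 9, −15) − (-5)·(0, 0, 1) = (3, 9, −10).

(3, 9, -10)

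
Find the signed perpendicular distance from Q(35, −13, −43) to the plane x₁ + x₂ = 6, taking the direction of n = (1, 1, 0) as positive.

8√2

n·Q − 6 = 16.
|n| = √2, so the signed distance is 8√2.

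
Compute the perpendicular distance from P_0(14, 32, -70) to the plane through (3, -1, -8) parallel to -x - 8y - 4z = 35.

Parallel planes share the normal n = (-1, -8, -4); since (3, -1, -8) lies on the plane, its equation is -x - 8y - 4z = 37.
n = (-1, -8, -4); n·P − 37 = -27; |n| = 9; distance = 27/9 = 3.

3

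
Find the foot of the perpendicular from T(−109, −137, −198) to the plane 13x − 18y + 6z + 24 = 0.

(-2442/23, -3241/23, -4524/23)

n = (13, −18, 6), |n|² = 529, and n·T − (-24) = -115.
t = -115/529 = -5/23, so the foot is T − t·n = (−109, −137, −198) − (-5/23)·(13, −18, 6) = (−2442/23, −3241/23, −4524/23).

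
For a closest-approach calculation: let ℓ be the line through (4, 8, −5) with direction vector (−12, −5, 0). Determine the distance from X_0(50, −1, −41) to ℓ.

2√493

Direction vector d = (−12, −5, 0).
AP = (46, −9, −36); AP·d = -507, |AP|² = 3493, |d|² = 169.
distance² = |AP|² − (AP·d)²/|d|² = 3493 − 257049/169 = 1972, so the distance is 2√493.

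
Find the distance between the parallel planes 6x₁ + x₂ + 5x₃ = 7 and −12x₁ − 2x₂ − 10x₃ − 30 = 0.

Divide the second equation by -2 to match normals: 6x₁ + x₂ + 5x₃ = -15.
Both planes have normal n = (6, 1, 5), |n| = √62. Any point on the first plane is at distance |(-15) − 7|/|n| = 22/√62 from the second.

11√62/31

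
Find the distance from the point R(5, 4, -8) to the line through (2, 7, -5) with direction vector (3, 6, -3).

3√3

Direction vector d = (3, 6, -3).
AP = (3, -3, -3), and AP × d = (27, 0, 27).
|AP × d|² = 1458 and |d|² = 54, so the distance is √(1458/54) = √27 = 3√3.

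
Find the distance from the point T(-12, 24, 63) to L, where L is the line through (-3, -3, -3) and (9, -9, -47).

9√5

A direction vector is d = (12, -6, -44).
AP = (-9, 27, 66), and AP × d = (-792, 396, -270).
|AP × d|² = 856980 and |d|² = 2116, so the distance is √(856980/2116) = √405 = 9√5.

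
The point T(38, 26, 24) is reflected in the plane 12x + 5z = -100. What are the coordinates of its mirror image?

n = (12, 0, 5), |n|² = 169, n·T − (-100) = 676, so t = 676/169 = 4.
Foot F = T − 4·n = (-10, 26, 4); the reflection is 2F − T = (-58, 26, -16).

(-58, 26, -16)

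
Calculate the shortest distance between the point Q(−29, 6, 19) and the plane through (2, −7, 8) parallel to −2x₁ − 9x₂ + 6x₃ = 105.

1

Parallel planes share the normal n = (−2, −9, 6); since (2, −7, 8) lies on the plane, its equation is −2x₁ − 9x₂ + 6x₃ = 107.
Then n·(−29, 6, 19) − 107 = 11.
|n| = √(4 + 81 + 36) = 11, so the distance is |11|/11 = 1.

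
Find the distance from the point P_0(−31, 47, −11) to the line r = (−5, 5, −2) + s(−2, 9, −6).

3√65

Direction vector d = (−2, 9, −6).
AP = (−26, 42, −9); AP·d = 484, |AP|² = 2521, |d|² = 121.
distance² = |AP|² − (AP·d)²/|d|² = 2521 − 234256/121 = 585, so the distance is 3√65.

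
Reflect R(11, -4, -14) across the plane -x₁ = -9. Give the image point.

(7, -4, -14)

n = (-1, 0, 0), |n|² = 1, n·R − (-9) = -2, so t = -2/1 = -2.
Foot F = R − (-2)·n = (9, -4, -14); the reflection is 2F − R = (7, -4, -14).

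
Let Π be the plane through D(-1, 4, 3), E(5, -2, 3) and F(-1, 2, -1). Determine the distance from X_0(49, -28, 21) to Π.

6

DE = (6, -6, 0) and DF = (0, -2, -4), so a normal is n = DE × DF = (24, 24, -12).
Then n·(49, -28, 21) - 36 = 216.
|n| = √(576 + 576 + 144) = 36, so the distance is |216|/36 = 6.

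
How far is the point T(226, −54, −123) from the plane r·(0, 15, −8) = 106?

d = |15·(-54) + (-8)·(-123) − 106| / √(0 + 225 + 64) = |68| / 17 = 4.

4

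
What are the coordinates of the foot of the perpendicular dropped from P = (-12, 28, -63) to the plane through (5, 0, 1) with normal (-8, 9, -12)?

(20, -8, -15)

n = (-8, 9, -12), |n|² = 289, and n·P − (-52) = 1156.
t = 1156/289 = 4, so the foot is P − t·n = (-12, 28, -63) − 4·(-8, 9, -12) = (20, -8, -15).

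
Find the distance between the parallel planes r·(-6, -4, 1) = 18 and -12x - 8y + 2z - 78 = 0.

21√53/53

Divide the second equation by 2 to match normals: -6x - 4y + z = 39.
With common normal n = (-6, -4, 1) (|n| = √53), the distance is |18 − 39|/|n| = 21/√53.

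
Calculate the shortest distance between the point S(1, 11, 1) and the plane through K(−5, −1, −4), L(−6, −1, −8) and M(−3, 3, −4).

5√21/21

KL = (−1, 0, −4) and KM = (2, 4, 0), so a normal is n = KL × KM = (16, −8, −4).
d = |16·1 + (-8)·11 + (-4)·1 − (-56)| / √(256 + 64 + 16) = |-20| / (4√21) = 5/√21.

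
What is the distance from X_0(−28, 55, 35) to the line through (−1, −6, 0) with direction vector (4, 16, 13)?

Direction vector d = (4, 16, 13).
AP = (−27, 61, 35), and AP × d = (233, 491, −676).
|AP × d|² = 752346 and |d|² = 441, so the distance is √(752346/441) = √1706.

√1706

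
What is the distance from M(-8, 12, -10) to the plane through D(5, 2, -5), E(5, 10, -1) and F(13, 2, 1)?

DE = (0, 8, 4) and DF = (8, 0, 6), so a normal is n = DE × DF = (48, 32, -64).
n = (48, 32, -64); n·P − 624 = 16; |n| = 16√29; distance = 16/(16√29) = 1/√29.

1/√29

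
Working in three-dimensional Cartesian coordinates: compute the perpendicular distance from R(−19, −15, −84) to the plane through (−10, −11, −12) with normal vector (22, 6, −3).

6/23

The plane has equation n·(r − (−10, −11, −12)) = 0, i.e. n·r = -250.
Then n·(−19, −15, −84) − (−250) = −6.
|n| = √(484 + 36 + 9) = 23, so the distance is |-6|/23 = 6/23.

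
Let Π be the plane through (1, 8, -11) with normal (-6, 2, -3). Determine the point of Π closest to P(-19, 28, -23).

n = (-6, 2, -3), |n|² = 49, and n·P − 43 = 196.
t = 196/49 = 4, so the foot is P − t·n = (-19, 28, -23) − 4·(-6, 2, -3) = (5, 20, -11).

(5, 20, -11)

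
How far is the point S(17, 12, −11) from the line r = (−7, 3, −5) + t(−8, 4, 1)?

3√41

Direction vector d = (−8, 4, 1).
AP = (24, 9, −6); AP·d = -162, |AP|² = 693, |d|² = 81.
distance² = |AP|² − (AP·d)²/|d|² = 693 − 26244/81 = 369, so the distance is 3√41.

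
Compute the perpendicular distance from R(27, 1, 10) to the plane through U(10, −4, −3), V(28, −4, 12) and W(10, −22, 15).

UV = (18, 0, 15) and UW = (0, −18, 18), so a normal is n = UV × UW = (270, −324, −324).
Then n·(27, 1, 10) − 4968 = −1242.
|n| = √(72900 + 104976 + 104976) = 54√97, so the distance is |-1242|/(54√97) = 23√97/97.

23/√97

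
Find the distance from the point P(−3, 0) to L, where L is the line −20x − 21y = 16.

d = |(-20)·(-3) + (-21)·0 − 16| / √(400 + 441) = |44|/29 = 44/29.

44/29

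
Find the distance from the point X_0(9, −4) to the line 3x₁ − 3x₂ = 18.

7√2/2

The normal to the line is n = (3, −3) with |n| = 3√2.
|n·X_0 − 18| = |39 − 18| = 21, so the distance is 21/(3√2) = 7/√2.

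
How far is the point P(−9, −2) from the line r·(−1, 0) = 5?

4

The normal to the line is n = (−1, 0) with |n| = 1.
|n·P − 5| = |9 − 5| = 4, so the distance is 4/1 = 4.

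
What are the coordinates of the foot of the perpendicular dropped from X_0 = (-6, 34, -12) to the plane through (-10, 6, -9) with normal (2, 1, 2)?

The perpendicular from X_0 has direction n = (2, 1, 2): r = (-6, 34, -12) + μ(2, 1, 2).
Substitute into the plane: n·(X_0 + μn) = -32 gives -2 + 9μ = -32, so μ = -10/3.
Foot = (-6, 34, -12) + (-10/3)·(2, 1, 2) = (-38/3, 92/3, -56/3).

(-38/3, 92/3, -56/3)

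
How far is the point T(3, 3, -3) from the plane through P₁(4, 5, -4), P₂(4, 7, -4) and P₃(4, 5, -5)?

1

P₁P₂ = (0, 2, 0) and P₁P₃ = (0, 0, -1), so a normal is n = P₁P₂ × P₁P₃ = (-2, 0, 0).
n = (-2, 0, 0); n·P − (-8) = 2; |n| = 2; distance = 2/2 = 1.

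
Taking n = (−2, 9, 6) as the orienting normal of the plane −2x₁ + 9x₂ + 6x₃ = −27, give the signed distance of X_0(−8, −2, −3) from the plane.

n·X_0 − (-27) = 7.
|n| = 11, so the signed distance is 7/11.

7/11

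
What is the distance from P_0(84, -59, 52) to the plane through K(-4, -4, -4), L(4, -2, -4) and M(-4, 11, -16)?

28/√42

KL = (8, 2, 0) and KM = (0, 15, -12), so a normal is n = KL × KM = (-24, 96, 120).
d = |(-24)·84 + 96·(-59) + 120·52 − (-768)| / √(576 + 9216 + 14400) = |-672| / (24√42) = 2√42/3.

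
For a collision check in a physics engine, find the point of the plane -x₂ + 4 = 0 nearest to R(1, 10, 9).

The perpendicular from R has direction n = (0, -1, 0): r = (1, 10, 9) + μ(0, -1, 0).
Substitute into the plane: n·(R + μn) = -4 gives -10 + 1μ = -4, so μ = 6.
Foot = (1, 10, 9) + 6·(0, -1, 0) = (1, 4, 9).

(1, 4, 9)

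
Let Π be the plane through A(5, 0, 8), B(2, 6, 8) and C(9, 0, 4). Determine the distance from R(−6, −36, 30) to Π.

AB = (−3, 6, 0) and AC = (4, 0, −4), so a normal is n = AB × AC = (−24, −12, −24).
Then n·(−6, −36, 30) − (−312) = 168.
|n| = √(576 + 144 + 576) = 36, so the distance is |168|/36 = 14/3.

14/3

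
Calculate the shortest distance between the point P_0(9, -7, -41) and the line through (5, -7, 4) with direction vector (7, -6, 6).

Direction vector d = (7, -6, 6).
AP = (4, 0, -45), and AP × d = (-270, -339, -24).
|AP × d|² = 188397 and |d|² = 121, so the distance is √(188397/121) = √1557 = 3√173.

3√173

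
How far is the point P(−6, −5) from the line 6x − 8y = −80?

42/5

d = |6·(-6) + (-8)·(-5) − (-80)| / √(36 + 64) = |84|/10 = 42/5.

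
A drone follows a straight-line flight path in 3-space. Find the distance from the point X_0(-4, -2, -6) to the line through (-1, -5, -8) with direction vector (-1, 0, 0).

√13

Direction vector d = (-1, 0, 0).
AP = (-3, 3, 2), and AP × d = (0, -2, 3).
|AP × d|² = 13 and |d|² = 1, so the distance is √13.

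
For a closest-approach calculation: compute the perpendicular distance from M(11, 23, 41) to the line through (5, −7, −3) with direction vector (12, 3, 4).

Direction vector d = (12, 3, 4).
AP = (6, 30, 44), and AP × d = (−12, 504, −342).
|AP × d|² = 371124 and |d|² = 169, so the distance is √(371124/169) = √2196 = 6√61.

6√61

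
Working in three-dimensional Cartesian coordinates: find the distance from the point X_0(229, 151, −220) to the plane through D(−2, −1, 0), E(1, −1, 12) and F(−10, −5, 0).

8

DE = (3, 0, 12) and DF = (−8, −4, 0), so a normal is n = DE × DF = (48, −96, −12).
Then n·(229, 151, −220) − 0 = −864.
|n| = √(2304 + 9216 + 144) = 108, so the distance is |-864|/108 = 8.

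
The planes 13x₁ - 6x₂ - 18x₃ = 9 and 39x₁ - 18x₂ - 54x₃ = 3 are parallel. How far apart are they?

Divide the second equation by 3 to match normals: 13x₁ - 6x₂ - 18x₃ = 1.
With common normal n = (13, -6, -18) (|n| = 23), the distance is |9 − 1|/|n| = 8/23.

8/23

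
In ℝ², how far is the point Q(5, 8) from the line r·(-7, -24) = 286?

The normal to the line is n = (-7, -24) with |n| = 25.
|n·Q − 286| = |-227 − 286| = 513, so the distance is 513/25.

513/25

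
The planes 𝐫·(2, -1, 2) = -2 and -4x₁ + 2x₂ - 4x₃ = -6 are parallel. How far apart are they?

5/3

Divide the second equation by -2 to match normals: 2x₁ - x₂ + 2x₃ = 3.
Both planes have normal n = (2, -1, 2), |n| = 3. Any point on the first plane is at distance |3 − (-2)|/|n| = 5/3 from the second.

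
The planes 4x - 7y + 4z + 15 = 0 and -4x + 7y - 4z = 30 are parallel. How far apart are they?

5/3

Divide the second equation by -1 to match normals: 4x - 7y + 4z = -30.
Both planes have normal n = (4, -7, 4), |n| = 9. Any point on the first plane is at distance |(-30) − (-15)|/|n| = 15/9 = 5/3 from the second.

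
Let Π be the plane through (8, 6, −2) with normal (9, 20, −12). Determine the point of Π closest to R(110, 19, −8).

n = (9, 20, −12), |n|² = 625, and n·R − 216 = 1250.
t = 1250/625 = 2, so the foot is R − t·n = (110, 19, −8) − 2·(9, 20, −12) = (92, −21, 16).

(92, -21, 16)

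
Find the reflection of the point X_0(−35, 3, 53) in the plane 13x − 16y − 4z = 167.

n = (13, −16, −4), |n|² = 441, n·X_0 − 167 = -882, so t = -882/441 = -2.
Foot F = X_0 − (-2)·n = (−9, −29, 45); the reflection is 2F − X_0 = (17, −61, 37).

(17, -61, 37)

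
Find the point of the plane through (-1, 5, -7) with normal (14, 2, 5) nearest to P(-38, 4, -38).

n = (14, 2, 5), |n|² = 225, and n·P − (-39) = -675.
t = -675/225 = -3, so the foot is P − t·n = (-38, 4, -38) − (-3)·(14, 2, 5) = (4, 10, -23).

(4, 10, -23)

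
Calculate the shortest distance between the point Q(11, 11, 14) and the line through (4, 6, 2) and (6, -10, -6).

A direction vector is d = (2, -16, -8).
AP = (7, 5, 12), and AP × d = (152, 80, -122).
|AP × d|² = 44388 and |d|² = 324, so the distance is √(44388/324) = √137.

√137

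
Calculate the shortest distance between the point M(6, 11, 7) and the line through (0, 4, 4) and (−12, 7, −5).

2√17

A direction vector is d = (−12, 3, −9).
AP = (6, 7, 3), and AP × d = (−72, 18, 102).
|AP × d|² = 15912 and |d|² = 234, so the distance is √(15912/234) = √68 = 2√17.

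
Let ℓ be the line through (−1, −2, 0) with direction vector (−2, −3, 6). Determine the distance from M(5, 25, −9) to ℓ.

9√5

Direction vector d = (−2, −3, 6).
AP = (6, 27, −9); AP·d = -147, |AP|² = 846, |d|² = 49.
distance² = |AP|² − (AP·d)²/|d|² = 846 − 21609/49 = 405, so the distance is 9√5.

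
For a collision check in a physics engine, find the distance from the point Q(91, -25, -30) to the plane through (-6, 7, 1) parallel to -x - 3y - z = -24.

30√11/11

Parallel planes share the normal n = (-1, -3, -1); since (-6, 7, 1) lies on the plane, its equation is -x - 3y - z = -16.
d = |(-1)·91 + (-3)·(-25) + (-1)·(-30) − (-16)| / √(1 + 9 + 1) = |30| / √11 = 30/√11.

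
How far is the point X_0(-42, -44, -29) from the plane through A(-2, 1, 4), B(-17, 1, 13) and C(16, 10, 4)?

3√70/14

AB = (-15, 0, 9) and AC = (18, 9, 0), so a normal is n = AB × AC = (-81, 162, -135).
n = (-81, 162, -135); n·P − (-216) = 405; |n| = 27√70; distance = 405/(27√70) = 15/√70.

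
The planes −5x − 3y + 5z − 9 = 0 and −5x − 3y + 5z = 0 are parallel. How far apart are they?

9/√59

Both planes have normal n = (−5, −3, 5), |n| = √59. Any point on the first plane is at distance |0 − 9|/|n| = 9/√59 from the second.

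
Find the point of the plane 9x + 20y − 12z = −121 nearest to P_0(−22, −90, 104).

n = (9, 20, −12), |n|² = 625, and n·P_0 − (-121) = -3125.
t = -3125/625 = -5, so the foot is P_0 − t·n = (−22, −90, 104) − (-5)·(9, 20, −12) = (23, 10, 44).

(23, 10, 44)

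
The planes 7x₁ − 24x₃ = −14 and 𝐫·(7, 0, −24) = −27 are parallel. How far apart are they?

13/25

With common normal n = (7, 0, −24) (|n| = 25), the distance is |(-14) − (-27)|/|n| = 13/25.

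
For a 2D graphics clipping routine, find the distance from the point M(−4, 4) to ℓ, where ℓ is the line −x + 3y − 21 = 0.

d = |(-1)·(-4) + 3·4 − 21| / √(1 + 9) = |-5|/√10 = 5/√10.

√10/2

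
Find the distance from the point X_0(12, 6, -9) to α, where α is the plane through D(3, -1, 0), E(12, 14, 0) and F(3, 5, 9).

3√38/19

DE = (9, 15, 0) and DF = (0, 6, 9), so a normal is n = DE × DF = (135, -81, 54).
Then n·(12, 6, -9) - 486 = 162.
|n| = √(18225 + 6561 + 2916) = 27√38, so the distance is |162|/(27√38) = 3√38/19.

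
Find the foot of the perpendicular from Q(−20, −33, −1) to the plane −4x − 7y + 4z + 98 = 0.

(0, 2, -21)

n = (−4, −7, 4), |n|² = 81, and n·Q − (-98) = 405.
t = 405/81 = 5, so the foot is Q − t·n = (−20, −33, −1) − 5·(−4, −7, 4) = (0, 2, −21).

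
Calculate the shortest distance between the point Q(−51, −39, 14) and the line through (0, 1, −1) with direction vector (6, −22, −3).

Direction vector d = (6, −22, −3).
AP = (−51, −40, 15); AP·d = 529, |AP|² = 4426, |d|² = 529.
distance² = |AP|² − (AP·d)²/|d|² = 4426 − 279841/529 = 3897, so the distance is 3√433.

3√433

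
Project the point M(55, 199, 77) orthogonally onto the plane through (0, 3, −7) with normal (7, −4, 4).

n = (7, −4, 4), |n|² = 81, and n·M − (-40) = -63.
t = -63/81 = -7/9, so the foot is M − t·n = (55, 199, 77) − (-7/9)·(7, −4, 4) = (544/9, 1763/9, 721/9).

(544/9, 1763/9, 721/9)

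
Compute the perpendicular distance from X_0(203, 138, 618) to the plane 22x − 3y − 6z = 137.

d = |22·203 + (-3)·138 + (-6)·618 − 137| / √(484 + 9 + 36) = |207| / 23 = 9.

9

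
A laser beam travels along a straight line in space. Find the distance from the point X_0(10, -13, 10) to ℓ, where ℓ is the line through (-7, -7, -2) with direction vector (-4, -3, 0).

3√41

Direction vector d = (-4, -3, 0).
AP = (17, -6, 12); AP·d = -50, |AP|² = 469, |d|² = 25.
distance² = |AP|² − (AP·d)²/|d|² = 469 − 2500/25 = 369, so the distance is 3√41.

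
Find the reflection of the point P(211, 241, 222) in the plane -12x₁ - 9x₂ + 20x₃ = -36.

(5059/25, 5863/25, 1182/5)

n = (-12, -9, 20), |n|² = 625, n·P − (-36) = -225, so t = -225/625 = -9/25.
Foot F = P − (-9/25)·n = (5167/25, 5944/25, 1146/5); the reflection is 2F − P = (5059/25, 5863/25, 1182/5).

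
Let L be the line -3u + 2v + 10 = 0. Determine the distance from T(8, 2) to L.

d = |(-3)·8 + 2·2 − (-10)| / √(9 + 4) = |-10|/√13 = 10/√13.

10√13/13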